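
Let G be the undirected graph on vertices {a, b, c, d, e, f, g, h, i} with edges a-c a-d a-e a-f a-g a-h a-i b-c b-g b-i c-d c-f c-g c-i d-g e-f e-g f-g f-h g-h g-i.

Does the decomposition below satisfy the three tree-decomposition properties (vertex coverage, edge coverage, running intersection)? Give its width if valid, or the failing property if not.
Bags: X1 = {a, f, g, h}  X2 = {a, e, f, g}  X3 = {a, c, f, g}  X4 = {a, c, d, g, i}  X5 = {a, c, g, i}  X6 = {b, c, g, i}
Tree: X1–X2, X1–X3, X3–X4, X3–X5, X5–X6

No — bags containing vertex i are not connected in the tree.

A tree decomposition must satisfy three properties: every vertex lies in some bag; for every edge, both endpoints lie together in some bag; and for every vertex, the bags containing it form a connected subtree. Here bags containing vertex i are not connected in the tree, so the decomposition is invalid.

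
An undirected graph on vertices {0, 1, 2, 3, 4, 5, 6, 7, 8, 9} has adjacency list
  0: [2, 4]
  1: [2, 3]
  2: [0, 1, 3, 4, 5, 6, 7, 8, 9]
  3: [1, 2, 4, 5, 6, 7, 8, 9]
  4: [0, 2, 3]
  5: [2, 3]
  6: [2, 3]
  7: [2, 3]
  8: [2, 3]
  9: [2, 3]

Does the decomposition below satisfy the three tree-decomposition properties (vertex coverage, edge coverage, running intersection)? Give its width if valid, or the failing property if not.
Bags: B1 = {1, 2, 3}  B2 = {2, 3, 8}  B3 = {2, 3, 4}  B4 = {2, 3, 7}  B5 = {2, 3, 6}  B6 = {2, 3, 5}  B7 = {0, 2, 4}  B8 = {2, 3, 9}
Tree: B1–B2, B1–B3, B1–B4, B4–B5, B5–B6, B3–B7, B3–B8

Vertex coverage: the bags together contain {0, 1, 2, 3, 4, 5, 6, 7, 8, 9}, the full vertex set. Edge coverage: each edge of G has both endpoints in at least one bag. Running intersection: for every vertex, the bags containing it form a connected subtree. All three properties hold, so this is a valid tree decomposition of width max|bag| − 1 = 2, and hence tw(G) ≤ 2.

Yes; width 2.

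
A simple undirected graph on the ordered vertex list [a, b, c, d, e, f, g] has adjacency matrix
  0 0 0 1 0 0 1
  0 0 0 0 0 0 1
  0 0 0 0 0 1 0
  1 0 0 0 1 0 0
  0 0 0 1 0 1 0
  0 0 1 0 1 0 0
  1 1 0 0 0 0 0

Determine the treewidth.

1

A width-1 tree decomposition is:
Bags: B1 = {c, f}  B2 = {e, f}  B3 = {d, e}  B4 = {a, d}  B5 = {a, g}  B6 = {b, g}
Tree: B1–B2, B2–B3, B3–B4, B4–B5, B5–B6
Every bag has size at most 2, so the width is 2 − 1 = 1 and tw(G) ≤ 1. G has an edge, so its treewidth is at least 1. Combining the bounds, tw(G) = 1.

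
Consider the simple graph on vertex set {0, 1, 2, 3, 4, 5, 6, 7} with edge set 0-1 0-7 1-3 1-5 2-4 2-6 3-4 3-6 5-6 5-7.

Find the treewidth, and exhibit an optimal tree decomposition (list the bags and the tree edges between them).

Treewidth 2.
Bags: B1 = {2, 3, 4}  B2 = {2, 3, 6}  B3 = {1, 3, 6}  B4 = {1, 5, 6}  B5 = {0, 1, 5}  B6 = {0, 5, 7}
Tree: B1–B2, B2–B3, B3–B4, B4–B5, B5–B6

The largest bag has 3 vertices, giving width 2; this decomposition certifies tw(G) ≤ 2. For the lower bound, G contains the cycle 4–2–6–3–4, so G is not a forest; only forests have treewidth ≤ 1, hence tw(G) ≥ 2. Hence tw(G) = 2 exactly.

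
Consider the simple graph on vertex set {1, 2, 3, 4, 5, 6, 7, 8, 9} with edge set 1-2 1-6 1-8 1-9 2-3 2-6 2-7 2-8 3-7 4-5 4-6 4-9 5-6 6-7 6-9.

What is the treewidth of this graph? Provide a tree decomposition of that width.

Every bag has size at most 3, so the width is 3 − 1 = 2 and tw(G) ≤ 2. For the lower bound, the 3 vertices {1, 2, 8} are pairwise adjacent, and any tree decomposition puts a clique entirely inside one bag — forcing width ≥ 2. Combining the bounds, tw(G) = 2.

Treewidth 2.
One such decomposition:
Bags: B1 = {4, 6, 9}  B2 = {1, 6, 9}  B3 = {1, 2, 6}  B4 = {2, 6, 7}  B5 = {4, 5, 6}  B6 = {1, 2, 8}  B7 = {2, 3, 7}
Tree: B1–B2, B2–B3, B3–B4, B1–B5, B3–B6, B4–B7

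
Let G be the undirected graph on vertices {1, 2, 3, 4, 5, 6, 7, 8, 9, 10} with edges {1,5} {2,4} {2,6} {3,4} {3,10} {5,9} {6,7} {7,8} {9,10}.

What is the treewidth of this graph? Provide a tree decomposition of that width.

Treewidth 1.
One such decomposition:
Bags: B1 = {7, 8}  B2 = {6, 7}  B3 = {2, 6}  B4 = {2, 4}  B5 = {3, 4}  B6 = {3, 10}  B7 = {9, 10}  B8 = {5, 9}  B9 = {1, 5}
Tree: B1–B2, B2–B3, B3–B4, B4–B5, B5–B6, B6–B7, B7–B8, B8–B9

The largest bag has 2 vertices, giving width 1; this decomposition certifies tw(G) ≤ 1. G has an edge, so its treewidth is at least 1. Therefore the treewidth is 1.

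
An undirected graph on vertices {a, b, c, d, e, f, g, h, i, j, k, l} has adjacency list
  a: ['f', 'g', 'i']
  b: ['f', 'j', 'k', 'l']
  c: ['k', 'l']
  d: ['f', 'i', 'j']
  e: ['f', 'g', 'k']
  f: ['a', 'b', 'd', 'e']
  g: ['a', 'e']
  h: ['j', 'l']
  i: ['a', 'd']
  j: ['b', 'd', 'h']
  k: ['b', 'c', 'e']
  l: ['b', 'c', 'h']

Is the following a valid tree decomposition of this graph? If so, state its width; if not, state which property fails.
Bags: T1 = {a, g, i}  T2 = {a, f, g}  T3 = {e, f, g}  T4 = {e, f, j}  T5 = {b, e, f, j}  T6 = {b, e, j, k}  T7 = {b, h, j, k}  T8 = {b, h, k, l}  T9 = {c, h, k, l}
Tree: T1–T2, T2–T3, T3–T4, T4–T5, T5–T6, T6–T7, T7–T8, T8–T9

A tree decomposition must satisfy three properties: every vertex lies in some bag; for every edge, both endpoints lie together in some bag; and for every vertex, the bags containing it form a connected subtree. Here vertex d appears in no bag, so the decomposition is invalid.

No — vertex d appears in no bag.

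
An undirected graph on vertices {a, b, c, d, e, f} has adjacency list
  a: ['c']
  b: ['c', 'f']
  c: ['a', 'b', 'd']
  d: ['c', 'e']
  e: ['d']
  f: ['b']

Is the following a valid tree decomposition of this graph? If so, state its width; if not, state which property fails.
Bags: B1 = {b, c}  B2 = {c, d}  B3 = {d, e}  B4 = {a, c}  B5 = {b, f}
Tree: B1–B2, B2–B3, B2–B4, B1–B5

Every vertex of G appears in some bag (union = {a, b, c, d, e, f}); every edge is covered by a bag; and for each vertex v the set of bags containing v is connected in the bag tree. The decomposition is therefore valid. The largest bag has 2 vertices, so the width is 1.

Yes; width 1.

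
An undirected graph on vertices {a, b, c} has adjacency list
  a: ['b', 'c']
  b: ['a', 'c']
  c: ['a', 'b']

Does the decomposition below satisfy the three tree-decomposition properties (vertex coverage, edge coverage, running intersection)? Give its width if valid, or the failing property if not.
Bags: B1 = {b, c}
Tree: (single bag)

A tree decomposition must satisfy three properties: every vertex lies in some bag; for every edge, both endpoints lie together in some bag; and for every vertex, the bags containing it form a connected subtree. Here vertex a appears in no bag, so the decomposition is invalid.

No — vertex a appears in no bag.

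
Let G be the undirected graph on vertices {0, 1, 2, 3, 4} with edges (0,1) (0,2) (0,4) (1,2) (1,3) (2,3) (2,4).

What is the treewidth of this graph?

A width-2 tree decomposition is:
Bags: B1 = {0, 2, 4}  B2 = {0, 1, 2}  B3 = {1, 2, 3}
Tree: B1–B2, B2–B3
Each bag holds 3 vertices, so the decomposition has width 2, which upper-bounds the treewidth. For the lower bound, the 3 vertices {0, 1, 2} are pairwise adjacent, and any tree decomposition puts a clique entirely inside one bag — forcing width ≥ 2. Combining the bounds, tw(G) = 2.

2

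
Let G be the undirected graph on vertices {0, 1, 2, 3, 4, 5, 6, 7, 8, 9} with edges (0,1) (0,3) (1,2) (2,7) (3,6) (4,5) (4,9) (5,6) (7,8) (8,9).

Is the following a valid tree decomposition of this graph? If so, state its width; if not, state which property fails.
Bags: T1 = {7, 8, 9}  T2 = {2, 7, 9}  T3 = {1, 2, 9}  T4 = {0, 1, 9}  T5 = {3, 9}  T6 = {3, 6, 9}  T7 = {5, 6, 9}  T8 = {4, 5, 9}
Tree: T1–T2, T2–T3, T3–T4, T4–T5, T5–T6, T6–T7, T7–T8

No — edge (0,3) lies in no bag.

A tree decomposition must satisfy three properties: every vertex lies in some bag; for every edge, both endpoints lie together in some bag; and for every vertex, the bags containing it form a connected subtree. Here edge (0,3) lies in no bag, so the decomposition is invalid.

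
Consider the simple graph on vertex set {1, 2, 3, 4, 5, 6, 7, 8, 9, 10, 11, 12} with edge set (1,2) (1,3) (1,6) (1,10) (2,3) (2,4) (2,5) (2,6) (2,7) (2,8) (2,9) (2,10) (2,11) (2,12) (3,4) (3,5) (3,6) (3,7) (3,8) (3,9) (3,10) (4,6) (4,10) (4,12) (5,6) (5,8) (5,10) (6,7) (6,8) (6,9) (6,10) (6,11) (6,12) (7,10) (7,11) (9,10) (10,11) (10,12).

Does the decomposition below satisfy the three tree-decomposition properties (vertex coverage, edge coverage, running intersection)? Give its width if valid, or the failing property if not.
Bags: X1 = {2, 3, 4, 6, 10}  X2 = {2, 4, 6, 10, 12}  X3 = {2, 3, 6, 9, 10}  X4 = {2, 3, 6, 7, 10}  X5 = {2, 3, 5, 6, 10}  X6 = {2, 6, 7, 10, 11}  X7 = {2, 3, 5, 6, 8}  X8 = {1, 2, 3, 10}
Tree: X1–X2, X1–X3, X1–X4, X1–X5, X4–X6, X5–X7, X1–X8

No — edge (6,1) lies in no bag.

A tree decomposition must satisfy three properties: every vertex lies in some bag; for every edge, both endpoints lie together in some bag; and for every vertex, the bags containing it form a connected subtree. Here edge (6,1) lies in no bag, so the decomposition is invalid.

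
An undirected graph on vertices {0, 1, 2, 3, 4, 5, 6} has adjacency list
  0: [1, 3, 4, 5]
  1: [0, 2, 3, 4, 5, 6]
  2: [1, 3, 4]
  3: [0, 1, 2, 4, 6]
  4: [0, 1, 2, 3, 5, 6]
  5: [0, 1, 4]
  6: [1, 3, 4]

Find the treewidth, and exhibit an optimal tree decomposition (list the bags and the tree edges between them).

Every bag has size at most 4, so the width is 4 − 1 = 3 and tw(G) ≤ 3. On the other hand G contains the 4-clique {0, 1, 3, 4}. A clique must lie in a single bag of any decomposition, so no decomposition can have width below 3. Hence tw(G) = 3 exactly.

Treewidth 3.
Bags: B1 = {1, 2, 3, 4}  B2 = {0, 1, 3, 4}  B3 = {0, 1, 4, 5}  B4 = {1, 3, 4, 6}
Tree: B1–B2, B2–B3, B1–B4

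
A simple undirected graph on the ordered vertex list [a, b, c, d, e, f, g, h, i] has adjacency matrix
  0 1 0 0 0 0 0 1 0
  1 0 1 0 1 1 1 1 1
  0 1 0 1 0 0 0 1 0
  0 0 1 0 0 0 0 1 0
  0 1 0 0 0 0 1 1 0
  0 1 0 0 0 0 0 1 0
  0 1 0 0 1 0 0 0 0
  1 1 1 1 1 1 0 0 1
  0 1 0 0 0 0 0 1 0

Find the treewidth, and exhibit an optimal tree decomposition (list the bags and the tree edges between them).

The largest bag has 3 vertices, giving width 2; this decomposition certifies tw(G) ≤ 2. For the lower bound, the 3 vertices {b, e, g} are pairwise adjacent, and any tree decomposition puts a clique entirely inside one bag — forcing width ≥ 2. Hence tw(G) = 2 exactly.

Treewidth 2.
One such decomposition:
Bags: B1 = {b, c, h}  B2 = {b, e, h}  B3 = {b, h, i}  B4 = {b, f, h}  B5 = {b, e, g}  B6 = {a, b, h}  B7 = {c, d, h}
Tree: B1–B2, B2–B3, B1–B4, B2–B5, B3–B6, B1–B7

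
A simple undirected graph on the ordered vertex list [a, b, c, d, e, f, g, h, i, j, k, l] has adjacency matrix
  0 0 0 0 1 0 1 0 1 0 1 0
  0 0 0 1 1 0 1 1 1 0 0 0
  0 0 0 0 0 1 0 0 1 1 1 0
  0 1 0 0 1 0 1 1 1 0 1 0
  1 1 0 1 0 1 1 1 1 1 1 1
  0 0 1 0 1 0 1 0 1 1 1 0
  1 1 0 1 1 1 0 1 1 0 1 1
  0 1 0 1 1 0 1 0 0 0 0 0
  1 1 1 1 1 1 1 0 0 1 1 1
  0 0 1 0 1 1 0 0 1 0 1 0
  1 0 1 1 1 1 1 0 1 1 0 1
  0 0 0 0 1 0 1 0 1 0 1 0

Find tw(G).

A width-4 tree decomposition is:
Bags: B1 = {d, e, g, i, k}  B2 = {e, g, i, k, l}  B3 = {b, d, e, g, i}  B4 = {e, f, g, i, k}  B5 = {e, f, i, j, k}  B6 = {b, d, e, g, h}  B7 = {c, f, i, j, k}  B8 = {a, e, g, i, k}
Tree: B1–B2, B1–B3, B1–B4, B4–B5, B3–B6, B5–B7, B2–B8
Each bag holds 5 vertices, so the decomposition has width 4, which upper-bounds the treewidth. Conversely, {b, d, e, g, h} is a clique of size 5, and the vertices of any clique must share a bag in every tree decomposition; so some bag has ≥ 5 vertices and tw(G) ≥ 4. Combining the bounds, tw(G) = 4.

4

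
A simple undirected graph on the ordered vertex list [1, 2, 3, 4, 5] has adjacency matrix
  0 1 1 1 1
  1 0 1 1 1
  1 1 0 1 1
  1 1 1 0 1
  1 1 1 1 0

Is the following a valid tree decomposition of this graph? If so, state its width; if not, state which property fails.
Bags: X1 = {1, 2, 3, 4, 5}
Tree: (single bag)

Yes; width 4.

Every vertex of G appears in some bag (union = {1, 2, 3, 4, 5}); every edge is covered by a bag; and for each vertex v the set of bags containing v is connected in the bag tree. The decomposition is therefore valid. The largest bag has 5 vertices, so the width is 4.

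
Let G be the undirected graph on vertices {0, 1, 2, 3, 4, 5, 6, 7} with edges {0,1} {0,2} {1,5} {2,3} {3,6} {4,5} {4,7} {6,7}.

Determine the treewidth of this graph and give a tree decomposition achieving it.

Treewidth 2.
One such decomposition:
Bags: B1 = {2, 3, 6}  B2 = {0, 2, 6}  B3 = {0, 1, 6}  B4 = {1, 5, 6}  B5 = {4, 5, 6}  B6 = {4, 6, 7}
Tree: B1–B2, B2–B3, B3–B4, B4–B5, B5–B6

Every bag has size at most 3, so the width is 3 − 1 = 2 and tw(G) ≤ 2. For the lower bound, G contains the cycle 6–3–2–0–1–5–4–7–6, so G is not a forest; only forests have treewidth ≤ 1, hence tw(G) ≥ 2. Hence tw(G) = 2 exactly.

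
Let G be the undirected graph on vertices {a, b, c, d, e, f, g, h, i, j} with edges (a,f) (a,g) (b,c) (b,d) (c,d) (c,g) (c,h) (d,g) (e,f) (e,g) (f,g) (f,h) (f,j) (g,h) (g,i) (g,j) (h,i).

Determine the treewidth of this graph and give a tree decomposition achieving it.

Treewidth 2.
One such decomposition:
Bags: B1 = {f, g, h}  B2 = {c, g, h}  B3 = {e, f, g}  B4 = {g, h, i}  B5 = {f, g, j}  B6 = {a, f, g}  B7 = {c, d, g}  B8 = {b, c, d}
Tree: B1–B2, B1–B3, B2–B4, B1–B5, B1–B6, B2–B7, B7–B8

Each bag holds 3 vertices, so the decomposition has width 2, which upper-bounds the treewidth. On the other hand G contains the 3-clique {c, d, g}. A clique must lie in a single bag of any decomposition, so no decomposition can have width below 2. The upper and lower bounds meet at 2, so that is the treewidth.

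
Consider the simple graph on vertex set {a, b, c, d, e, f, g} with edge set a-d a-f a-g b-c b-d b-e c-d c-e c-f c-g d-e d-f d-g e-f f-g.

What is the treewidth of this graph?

A width-3 tree decomposition is:
Bags: B1 = {c, d, e, f}  B2 = {c, d, f, g}  B3 = {b, c, d, e}  B4 = {a, d, f, g}
Tree: B1–B2, B1–B3, B2–B4
Every bag has size at most 4, so the width is 4 − 1 = 3 and tw(G) ≤ 3. For the lower bound, the 4 vertices {c, d, f, g} are pairwise adjacent, and any tree decomposition puts a clique entirely inside one bag — forcing width ≥ 3. Combining the bounds, tw(G) = 3.

3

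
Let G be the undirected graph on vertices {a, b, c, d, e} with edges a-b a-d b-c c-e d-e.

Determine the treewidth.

A width-2 tree decomposition is:
Bags: B1 = {c, d, e}  B2 = {b, c, d}  B3 = {a, b, d}
Tree: B1–B2, B2–B3
Each bag holds 3 vertices, so the decomposition has width 2, which upper-bounds the treewidth. Since d–e–c–b–a–d is a cycle in G, G is not acyclic. Forests are exactly the graphs of treewidth ≤ 1, so tw(G) ≥ 2. Therefore the treewidth is 2.

2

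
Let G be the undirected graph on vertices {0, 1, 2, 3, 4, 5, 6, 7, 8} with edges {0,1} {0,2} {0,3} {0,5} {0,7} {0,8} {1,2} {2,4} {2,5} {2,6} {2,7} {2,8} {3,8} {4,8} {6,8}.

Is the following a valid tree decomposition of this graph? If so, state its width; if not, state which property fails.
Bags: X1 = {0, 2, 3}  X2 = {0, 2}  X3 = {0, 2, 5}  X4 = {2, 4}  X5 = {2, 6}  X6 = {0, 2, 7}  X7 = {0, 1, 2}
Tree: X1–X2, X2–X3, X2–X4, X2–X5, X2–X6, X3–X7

No — vertex 8 appears in no bag.

A tree decomposition must satisfy three properties: every vertex lies in some bag; for every edge, both endpoints lie together in some bag; and for every vertex, the bags containing it form a connected subtree. Here vertex 8 appears in no bag, so the decomposition is invalid.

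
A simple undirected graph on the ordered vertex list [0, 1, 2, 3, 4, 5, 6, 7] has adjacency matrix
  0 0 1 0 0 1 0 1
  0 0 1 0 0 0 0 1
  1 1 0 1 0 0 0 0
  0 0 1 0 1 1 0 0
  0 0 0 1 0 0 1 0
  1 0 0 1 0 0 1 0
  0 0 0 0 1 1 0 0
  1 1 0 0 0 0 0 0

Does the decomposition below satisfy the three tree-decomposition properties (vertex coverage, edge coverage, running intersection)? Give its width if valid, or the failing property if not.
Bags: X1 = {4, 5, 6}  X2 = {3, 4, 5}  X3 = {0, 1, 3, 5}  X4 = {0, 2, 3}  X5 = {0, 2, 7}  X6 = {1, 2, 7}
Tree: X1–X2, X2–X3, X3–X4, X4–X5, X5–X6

A tree decomposition must satisfy three properties: every vertex lies in some bag; for every edge, both endpoints lie together in some bag; and for every vertex, the bags containing it form a connected subtree. Here bags containing vertex 1 are not connected in the tree, so the decomposition is invalid.

No — bags containing vertex 1 are not connected in the tree.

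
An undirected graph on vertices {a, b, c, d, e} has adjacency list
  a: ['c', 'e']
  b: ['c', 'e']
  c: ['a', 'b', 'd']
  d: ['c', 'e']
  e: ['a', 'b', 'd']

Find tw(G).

A width-2 tree decomposition is:
Bags: B1 = {b, c, e}  B2 = {c, d, e}  B3 = {a, c, e}
Tree: B1–B2, B2–B3
The largest bag has 3 vertices, giving width 2; this decomposition certifies tw(G) ≤ 2. The edges c–b–e–d–c form a cycle, so G is not a tree and its treewidth is at least 2. Therefore the treewidth is 2.

2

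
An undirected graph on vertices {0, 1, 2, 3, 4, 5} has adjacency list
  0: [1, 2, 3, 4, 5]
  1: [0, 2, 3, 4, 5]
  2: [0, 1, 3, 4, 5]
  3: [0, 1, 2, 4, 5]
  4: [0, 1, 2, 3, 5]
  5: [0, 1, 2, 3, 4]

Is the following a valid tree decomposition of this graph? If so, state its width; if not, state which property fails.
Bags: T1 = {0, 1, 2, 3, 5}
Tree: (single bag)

A tree decomposition must satisfy three properties: every vertex lies in some bag; for every edge, both endpoints lie together in some bag; and for every vertex, the bags containing it form a connected subtree. Here vertex 4 appears in no bag, so the decomposition is invalid.

No — vertex 4 appears in no bag.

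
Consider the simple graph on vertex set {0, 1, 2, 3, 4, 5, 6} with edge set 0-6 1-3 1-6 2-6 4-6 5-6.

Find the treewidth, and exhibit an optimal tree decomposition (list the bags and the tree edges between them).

Treewidth 1.
One optimal decomposition is:
Bags: B1 = {0, 6}  B2 = {4, 6}  B3 = {2, 6}  B4 = {1, 6}  B5 = {5, 6}  B6 = {1, 3}
Tree: B1–B2, B1–B3, B3–B4, B1–B5, B4–B6

Every bag has size at most 2, so the width is 2 − 1 = 1 and tw(G) ≤ 1. G has an edge, so its treewidth is at least 1. Therefore the treewidth is 1.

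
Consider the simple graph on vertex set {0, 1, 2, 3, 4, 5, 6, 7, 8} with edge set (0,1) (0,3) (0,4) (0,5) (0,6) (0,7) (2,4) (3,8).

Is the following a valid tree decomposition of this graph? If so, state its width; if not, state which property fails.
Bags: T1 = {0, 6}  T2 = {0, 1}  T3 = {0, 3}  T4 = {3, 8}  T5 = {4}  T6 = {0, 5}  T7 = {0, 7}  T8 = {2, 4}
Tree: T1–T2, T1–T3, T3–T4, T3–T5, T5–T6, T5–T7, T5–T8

A tree decomposition must satisfy three properties: every vertex lies in some bag; for every edge, both endpoints lie together in some bag; and for every vertex, the bags containing it form a connected subtree. Here edge (0,4) lies in no bag, so the decomposition is invalid.

No — edge (0,4) lies in no bag.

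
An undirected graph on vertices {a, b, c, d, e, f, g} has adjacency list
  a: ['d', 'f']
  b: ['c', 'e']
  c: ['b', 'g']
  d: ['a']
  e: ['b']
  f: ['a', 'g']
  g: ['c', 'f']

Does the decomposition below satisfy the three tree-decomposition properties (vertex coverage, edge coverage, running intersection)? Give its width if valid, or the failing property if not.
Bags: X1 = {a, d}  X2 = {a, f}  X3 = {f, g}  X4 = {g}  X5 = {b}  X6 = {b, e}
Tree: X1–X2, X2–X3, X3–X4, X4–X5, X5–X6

A tree decomposition must satisfy three properties: every vertex lies in some bag; for every edge, both endpoints lie together in some bag; and for every vertex, the bags containing it form a connected subtree. Here vertex c appears in no bag, so the decomposition is invalid.

No — vertex c appears in no bag.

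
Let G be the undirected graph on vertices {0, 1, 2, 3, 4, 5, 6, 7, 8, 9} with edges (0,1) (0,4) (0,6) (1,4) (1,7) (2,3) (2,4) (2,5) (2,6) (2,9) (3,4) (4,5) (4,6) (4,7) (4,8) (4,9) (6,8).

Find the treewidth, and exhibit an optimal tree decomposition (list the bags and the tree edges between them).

The largest bag has 3 vertices, giving width 2; this decomposition certifies tw(G) ≤ 2. On the other hand G contains the 3-clique {0, 1, 4}. A clique must lie in a single bag of any decomposition, so no decomposition can have width below 2. Hence tw(G) = 2 exactly.

Treewidth 2.
One such decomposition:
Bags: B1 = {2, 4, 6}  B2 = {0, 4, 6}  B3 = {0, 1, 4}  B4 = {2, 3, 4}  B5 = {2, 4, 9}  B6 = {1, 4, 7}  B7 = {2, 4, 5}  B8 = {4, 6, 8}
Tree: B1–B2, B2–B3, B1–B4, B1–B5, B3–B6, B1–B7, B1–B8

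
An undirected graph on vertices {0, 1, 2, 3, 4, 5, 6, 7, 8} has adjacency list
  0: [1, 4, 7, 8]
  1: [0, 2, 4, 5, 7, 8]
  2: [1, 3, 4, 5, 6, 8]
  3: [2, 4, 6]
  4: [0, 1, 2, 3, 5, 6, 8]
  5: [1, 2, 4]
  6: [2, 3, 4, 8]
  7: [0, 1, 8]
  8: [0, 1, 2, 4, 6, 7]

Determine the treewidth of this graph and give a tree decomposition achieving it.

Treewidth 3.
Bags: B1 = {2, 4, 6, 8}  B2 = {1, 2, 4, 8}  B3 = {0, 1, 4, 8}  B4 = {2, 3, 4, 6}  B5 = {1, 2, 4, 5}  B6 = {0, 1, 7, 8}
Tree: B1–B2, B2–B3, B1–B4, B2–B5, B3–B6

Each bag holds 4 vertices, so the decomposition has width 3, which upper-bounds the treewidth. For the lower bound, the 4 vertices {0, 1, 4, 8} are pairwise adjacent, and any tree decomposition puts a clique entirely inside one bag — forcing width ≥ 3. Combining the bounds, tw(G) = 3.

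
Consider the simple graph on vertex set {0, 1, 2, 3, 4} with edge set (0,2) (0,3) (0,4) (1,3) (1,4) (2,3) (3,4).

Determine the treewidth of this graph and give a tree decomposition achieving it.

Treewidth 2.
One optimal decomposition is:
Bags: B1 = {0, 3, 4}  B2 = {1, 3, 4}  B3 = {0, 2, 3}
Tree: B1–B2, B1–B3

Each bag holds 3 vertices, so the decomposition has width 2, which upper-bounds the treewidth. For the lower bound, the 3 vertices {0, 2, 3} are pairwise adjacent, and any tree decomposition puts a clique entirely inside one bag — forcing width ≥ 2. Combining the bounds, tw(G) = 2.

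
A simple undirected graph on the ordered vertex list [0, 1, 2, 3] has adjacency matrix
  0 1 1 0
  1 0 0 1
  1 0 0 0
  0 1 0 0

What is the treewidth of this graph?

1

A width-1 tree decomposition is:
Bags: B1 = {0, 2}  B2 = {0, 1}  B3 = {1, 3}
Tree: B1–B2, B2–B3
The largest bag has 2 vertices, giving width 1; this decomposition certifies tw(G) ≤ 1. G has an edge, so its treewidth is at least 1. The upper and lower bounds meet at 1, so that is the treewidth.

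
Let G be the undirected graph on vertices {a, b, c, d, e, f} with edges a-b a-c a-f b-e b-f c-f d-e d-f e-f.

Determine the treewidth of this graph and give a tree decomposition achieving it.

Every bag has size at most 3, so the width is 3 − 1 = 2 and tw(G) ≤ 2. Conversely, {d, e, f} is a clique of size 3, and the vertices of any clique must share a bag in every tree decomposition; so some bag has ≥ 3 vertices and tw(G) ≥ 2. Hence tw(G) = 2 exactly.

Treewidth 2.
One optimal decomposition is:
Bags: B1 = {a, b, f}  B2 = {a, c, f}  B3 = {b, e, f}  B4 = {d, e, f}
Tree: B1–B2, B1–B3, B3–B4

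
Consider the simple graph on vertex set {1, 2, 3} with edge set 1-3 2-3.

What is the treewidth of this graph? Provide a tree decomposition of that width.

Each bag holds 2 vertices, so the decomposition has width 1, which upper-bounds the treewidth. Since G has at least one edge (e.g. 2–3), it is not an edgeless graph, so tw(G) ≥ 1. Combining the bounds, tw(G) = 1.

Treewidth 1.
Bags: B1 = {2, 3}  B2 = {1, 3}
Tree: B1–B2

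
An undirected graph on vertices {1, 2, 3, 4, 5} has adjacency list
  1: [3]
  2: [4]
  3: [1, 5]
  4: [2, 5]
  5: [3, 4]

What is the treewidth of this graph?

1

A width-1 tree decomposition is:
Bags: B1 = {1, 3}  B2 = {3, 5}  B3 = {4, 5}  B4 = {2, 4}
Tree: B1–B2, B2–B3, B3–B4
Each bag holds 2 vertices, so the decomposition has width 1, which upper-bounds the treewidth. Since G has at least one edge (e.g. 1–3), it is not an edgeless graph, so tw(G) ≥ 1. Therefore the treewidth is 1.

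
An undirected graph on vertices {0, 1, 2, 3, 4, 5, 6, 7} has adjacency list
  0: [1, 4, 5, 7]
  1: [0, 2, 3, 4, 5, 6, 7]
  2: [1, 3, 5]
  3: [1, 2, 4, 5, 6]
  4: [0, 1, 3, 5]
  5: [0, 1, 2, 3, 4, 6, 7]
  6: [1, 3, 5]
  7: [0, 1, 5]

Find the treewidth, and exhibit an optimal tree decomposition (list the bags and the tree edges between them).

Treewidth 3.
One such decomposition:
Bags: B1 = {1, 3, 4, 5}  B2 = {0, 1, 4, 5}  B3 = {0, 1, 5, 7}  B4 = {1, 3, 5, 6}  B5 = {1, 2, 3, 5}
Tree: B1–B2, B2–B3, B1–B4, B1–B5

The largest bag has 4 vertices, giving width 3; this decomposition certifies tw(G) ≤ 3. On the other hand G contains the 4-clique {0, 1, 4, 5}. A clique must lie in a single bag of any decomposition, so no decomposition can have width below 3. The upper and lower bounds meet at 3, so that is the treewidth.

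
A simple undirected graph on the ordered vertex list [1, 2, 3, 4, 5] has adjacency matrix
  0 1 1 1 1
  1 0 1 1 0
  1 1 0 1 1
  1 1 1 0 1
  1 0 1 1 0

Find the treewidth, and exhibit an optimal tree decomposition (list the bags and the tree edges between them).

Every bag has size at most 4, so the width is 4 − 1 = 3 and tw(G) ≤ 3. For the lower bound, the 4 vertices {1, 2, 3, 4} are pairwise adjacent, and any tree decomposition puts a clique entirely inside one bag — forcing width ≥ 3. The upper and lower bounds meet at 3, so that is the treewidth.

Treewidth 3.
One such decomposition:
Bags: B1 = {1, 3, 4, 5}  B2 = {1, 2, 3, 4}
Tree: B1–B2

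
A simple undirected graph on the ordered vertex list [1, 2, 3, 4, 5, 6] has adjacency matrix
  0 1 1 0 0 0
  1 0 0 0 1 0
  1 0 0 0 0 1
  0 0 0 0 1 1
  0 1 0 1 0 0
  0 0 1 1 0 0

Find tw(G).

A width-2 tree decomposition is:
Bags: B1 = {1, 2, 3}  B2 = {2, 3, 5}  B3 = {3, 4, 5}  B4 = {3, 4, 6}
Tree: B1–B2, B2–B3, B3–B4
Every bag has size at most 3, so the width is 3 − 1 = 2 and tw(G) ≤ 2. For the lower bound, G contains the cycle 3–1–2–5–4–6–3, so G is not a forest; only forests have treewidth ≤ 1, hence tw(G) ≥ 2. Combining the bounds, tw(G) = 2.

2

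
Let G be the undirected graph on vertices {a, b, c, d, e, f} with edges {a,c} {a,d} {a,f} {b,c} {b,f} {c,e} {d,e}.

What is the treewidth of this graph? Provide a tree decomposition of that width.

Treewidth 2.
Bags: B1 = {c, d, e}  B2 = {a, c, d}  B3 = {a, b, c}  B4 = {a, b, f}
Tree: B1–B2, B2–B3, B3–B4

Each bag holds 3 vertices, so the decomposition has width 2, which upper-bounds the treewidth. Since e–d–a–c–e is a cycle in G, G is not acyclic. Forests are exactly the graphs of treewidth ≤ 1, so tw(G) ≥ 2. Therefore the treewidth is 2.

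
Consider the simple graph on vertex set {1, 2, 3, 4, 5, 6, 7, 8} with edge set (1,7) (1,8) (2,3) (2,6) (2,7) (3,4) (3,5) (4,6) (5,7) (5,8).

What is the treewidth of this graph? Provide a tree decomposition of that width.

Treewidth 2.
One such decomposition:
Bags: B1 = {1, 7, 8}  B2 = {5, 7, 8}  B3 = {2, 5, 7}  B4 = {2, 3, 5}  B5 = {2, 3, 6}  B6 = {3, 4, 6}
Tree: B1–B2, B2–B3, B3–B4, B4–B5, B5–B6

The largest bag has 3 vertices, giving width 2; this decomposition certifies tw(G) ≤ 2. Since 1–8–5–7–1 is a cycle in G, G is not acyclic. Forests are exactly the graphs of treewidth ≤ 1, so tw(G) ≥ 2. Combining the bounds, tw(G) = 2.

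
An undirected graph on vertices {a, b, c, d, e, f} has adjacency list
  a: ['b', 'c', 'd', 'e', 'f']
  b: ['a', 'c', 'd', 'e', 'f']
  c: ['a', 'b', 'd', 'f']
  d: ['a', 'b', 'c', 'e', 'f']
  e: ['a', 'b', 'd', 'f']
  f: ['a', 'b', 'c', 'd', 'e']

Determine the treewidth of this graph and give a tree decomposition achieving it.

Each bag holds 5 vertices, so the decomposition has width 4, which upper-bounds the treewidth. Conversely, {a, b, d, e, f} is a clique of size 5, and the vertices of any clique must share a bag in every tree decomposition; so some bag has ≥ 5 vertices and tw(G) ≥ 4. The upper and lower bounds meet at 4, so that is the treewidth.

Treewidth 4.
One such decomposition:
Bags: B1 = {a, b, c, d, f}  B2 = {a, b, d, e, f}
Tree: B1–B2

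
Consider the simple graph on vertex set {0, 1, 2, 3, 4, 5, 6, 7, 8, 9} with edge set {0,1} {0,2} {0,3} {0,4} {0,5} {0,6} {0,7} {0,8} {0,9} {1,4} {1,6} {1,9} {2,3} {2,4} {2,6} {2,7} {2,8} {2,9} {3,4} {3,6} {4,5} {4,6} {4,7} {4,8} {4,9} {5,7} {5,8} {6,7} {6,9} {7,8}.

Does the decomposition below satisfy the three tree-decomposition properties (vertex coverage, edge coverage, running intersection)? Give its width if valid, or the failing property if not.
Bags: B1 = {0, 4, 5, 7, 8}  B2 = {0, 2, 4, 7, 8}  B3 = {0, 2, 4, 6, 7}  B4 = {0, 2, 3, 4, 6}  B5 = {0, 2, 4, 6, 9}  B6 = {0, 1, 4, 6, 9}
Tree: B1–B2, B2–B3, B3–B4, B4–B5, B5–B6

Yes; width 4.

Vertex coverage: the bags together contain {0, 1, 2, 3, 4, 5, 6, 7, 8, 9}, the full vertex set. Edge coverage: each edge of G has both endpoints in at least one bag. Running intersection: for every vertex, the bags containing it form a connected subtree. All three properties hold, so this is a valid tree decomposition of width max|bag| − 1 = 4, and hence tw(G) ≤ 4.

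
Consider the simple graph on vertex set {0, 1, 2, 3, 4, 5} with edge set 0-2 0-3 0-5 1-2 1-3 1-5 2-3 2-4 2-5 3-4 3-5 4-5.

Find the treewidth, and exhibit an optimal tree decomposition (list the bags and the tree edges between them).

Treewidth 3.
One such decomposition:
Bags: B1 = {1, 2, 3, 5}  B2 = {2, 3, 4, 5}  B3 = {0, 2, 3, 5}
Tree: B1–B2, B1–B3

Each bag holds 4 vertices, so the decomposition has width 3, which upper-bounds the treewidth. On the other hand G contains the 4-clique {0, 2, 3, 5}. A clique must lie in a single bag of any decomposition, so no decomposition can have width below 3. Combining the bounds, tw(G) = 3.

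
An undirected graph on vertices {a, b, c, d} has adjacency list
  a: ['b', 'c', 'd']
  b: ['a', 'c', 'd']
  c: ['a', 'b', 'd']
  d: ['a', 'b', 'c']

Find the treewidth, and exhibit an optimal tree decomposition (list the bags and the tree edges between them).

Treewidth 3.
One optimal decomposition is:
Bags: B1 = {a, b, c, d}
Tree: (single bag)

A single bag containing all 4 vertices is trivially a valid decomposition of width 3. For the lower bound, the 4 vertices {a, b, c, d} are pairwise adjacent, and any tree decomposition puts a clique entirely inside one bag — forcing width ≥ 3. Combining the bounds, tw(G) = 3.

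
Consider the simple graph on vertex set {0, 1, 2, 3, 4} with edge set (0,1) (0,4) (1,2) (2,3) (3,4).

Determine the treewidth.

A width-2 tree decomposition is:
Bags: B1 = {0, 3, 4}  B2 = {0, 1, 3}  B3 = {1, 2, 3}
Tree: B1–B2, B2–B3
Each bag holds 3 vertices, so the decomposition has width 2, which upper-bounds the treewidth. The edges 3–4–0–1–2–3 form a cycle, so G is not a tree and its treewidth is at least 2. Therefore the treewidth is 2.

2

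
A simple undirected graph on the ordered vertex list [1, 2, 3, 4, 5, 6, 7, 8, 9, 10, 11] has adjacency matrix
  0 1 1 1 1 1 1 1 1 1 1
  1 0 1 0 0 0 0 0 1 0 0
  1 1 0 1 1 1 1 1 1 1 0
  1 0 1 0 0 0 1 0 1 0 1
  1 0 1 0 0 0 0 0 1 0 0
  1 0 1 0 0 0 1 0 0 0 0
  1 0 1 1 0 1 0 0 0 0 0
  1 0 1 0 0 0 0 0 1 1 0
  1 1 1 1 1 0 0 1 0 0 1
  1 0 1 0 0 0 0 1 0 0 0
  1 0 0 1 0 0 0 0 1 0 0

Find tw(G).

A width-3 tree decomposition is:
Bags: B1 = {1, 4, 9, 11}  B2 = {1, 3, 4, 9}  B3 = {1, 3, 5, 9}  B4 = {1, 3, 4, 7}  B5 = {1, 3, 6, 7}  B6 = {1, 2, 3, 9}  B7 = {1, 3, 8, 9}  B8 = {1, 3, 8, 10}
Tree: B1–B2, B2–B3, B2–B4, B4–B5, B3–B6, B2–B7, B7–B8
Each bag holds 4 vertices, so the decomposition has width 3, which upper-bounds the treewidth. On the other hand G contains the 4-clique {1, 4, 9, 11}. A clique must lie in a single bag of any decomposition, so no decomposition can have width below 3. The upper and lower bounds meet at 3, so that is the treewidth.

3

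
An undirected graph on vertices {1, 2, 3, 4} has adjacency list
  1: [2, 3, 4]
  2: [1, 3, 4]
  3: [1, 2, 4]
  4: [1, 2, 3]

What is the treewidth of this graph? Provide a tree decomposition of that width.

A single bag containing all 4 vertices is trivially a valid decomposition of width 3. On the other hand G contains the 4-clique {1, 2, 3, 4}. A clique must lie in a single bag of any decomposition, so no decomposition can have width below 3. Combining the bounds, tw(G) = 3.

Treewidth 3.
One such decomposition:
Bags: B1 = {1, 2, 3, 4}
Tree: (single bag)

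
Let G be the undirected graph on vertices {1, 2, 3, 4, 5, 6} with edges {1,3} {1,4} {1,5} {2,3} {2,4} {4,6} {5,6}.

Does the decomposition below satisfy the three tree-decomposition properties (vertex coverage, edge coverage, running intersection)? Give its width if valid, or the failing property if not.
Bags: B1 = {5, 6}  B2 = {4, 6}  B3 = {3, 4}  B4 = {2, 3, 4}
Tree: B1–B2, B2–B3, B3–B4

No — vertex 1 appears in no bag.

A tree decomposition must satisfy three properties: every vertex lies in some bag; for every edge, both endpoints lie together in some bag; and for every vertex, the bags containing it form a connected subtree. Here vertex 1 appears in no bag, so the decomposition is invalid.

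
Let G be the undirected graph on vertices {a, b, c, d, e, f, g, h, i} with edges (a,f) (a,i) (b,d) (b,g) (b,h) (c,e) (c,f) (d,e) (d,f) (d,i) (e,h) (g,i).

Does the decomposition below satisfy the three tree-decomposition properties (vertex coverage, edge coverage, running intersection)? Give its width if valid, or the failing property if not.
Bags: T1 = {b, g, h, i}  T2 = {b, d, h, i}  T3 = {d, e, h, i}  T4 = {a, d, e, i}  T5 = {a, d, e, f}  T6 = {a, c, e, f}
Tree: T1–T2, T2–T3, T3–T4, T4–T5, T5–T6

Yes; width 3.

Checking the three conditions: (i) the bags cover all of {a, b, c, d, e, f, g, h, i}; (ii) for each edge, some bag contains both endpoints; (iii) the bags containing any fixed vertex form a subtree. All hold, so the decomposition is valid with width 4 − 1 = 3.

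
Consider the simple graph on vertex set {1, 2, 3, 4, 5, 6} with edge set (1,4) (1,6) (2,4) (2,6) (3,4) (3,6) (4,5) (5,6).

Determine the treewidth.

A width-2 tree decomposition is:
Bags: B1 = {4, 5, 6}  B2 = {1, 4, 6}  B3 = {2, 4, 6}  B4 = {3, 4, 6}
Tree: B1–B2, B2–B3, B3–B4
Each bag holds 3 vertices, so the decomposition has width 2, which upper-bounds the treewidth. The edges 6–5–4–1–6 form a cycle, so G is not a tree and its treewidth is at least 2. Combining the bounds, tw(G) = 2.

2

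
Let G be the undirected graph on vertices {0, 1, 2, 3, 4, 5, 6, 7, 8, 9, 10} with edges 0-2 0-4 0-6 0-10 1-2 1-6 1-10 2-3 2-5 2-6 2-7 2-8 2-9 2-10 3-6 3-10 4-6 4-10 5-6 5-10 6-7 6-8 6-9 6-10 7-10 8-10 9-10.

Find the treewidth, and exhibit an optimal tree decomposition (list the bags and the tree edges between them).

Treewidth 3.
One such decomposition:
Bags: B1 = {1, 2, 6, 10}  B2 = {2, 5, 6, 10}  B3 = {2, 6, 7, 10}  B4 = {2, 6, 8, 10}  B5 = {0, 2, 6, 10}  B6 = {0, 4, 6, 10}  B7 = {2, 3, 6, 10}  B8 = {2, 6, 9, 10}
Tree: B1–B2, B2–B3, B3–B4, B2–B5, B5–B6, B5–B7, B7–B8

Each bag holds 4 vertices, so the decomposition has width 3, which upper-bounds the treewidth. Conversely, {0, 2, 6, 10} is a clique of size 4, and the vertices of any clique must share a bag in every tree decomposition; so some bag has ≥ 4 vertices and tw(G) ≥ 3. Hence tw(G) = 3 exactly.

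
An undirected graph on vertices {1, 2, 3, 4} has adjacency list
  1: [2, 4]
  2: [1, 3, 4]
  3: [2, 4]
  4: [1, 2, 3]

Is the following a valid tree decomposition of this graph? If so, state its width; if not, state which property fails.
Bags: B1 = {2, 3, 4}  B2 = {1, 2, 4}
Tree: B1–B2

Checking the three conditions: (i) the bags cover all of {1, 2, 3, 4}; (ii) for each edge, some bag contains both endpoints; (iii) the bags containing any fixed vertex form a subtree. All hold, so the decomposition is valid with width 3 − 1 = 2.

Yes; width 2.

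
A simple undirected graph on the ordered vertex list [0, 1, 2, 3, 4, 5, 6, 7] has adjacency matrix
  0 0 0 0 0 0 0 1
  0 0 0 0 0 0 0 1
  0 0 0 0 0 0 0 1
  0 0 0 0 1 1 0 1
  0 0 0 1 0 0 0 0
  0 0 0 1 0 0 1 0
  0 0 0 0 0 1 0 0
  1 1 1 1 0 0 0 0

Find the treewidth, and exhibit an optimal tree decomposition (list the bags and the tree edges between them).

Treewidth 1.
One such decomposition:
Bags: B1 = {3, 7}  B2 = {2, 7}  B3 = {1, 7}  B4 = {3, 4}  B5 = {3, 5}  B6 = {5, 6}  B7 = {0, 7}
Tree: B1–B2, B1–B3, B1–B4, B1–B5, B5–B6, B2–B7

The largest bag has 2 vertices, giving width 1; this decomposition certifies tw(G) ≤ 1. Any graph with an edge has treewidth ≥ 1, and G has the edge 3–7. The upper and lower bounds meet at 1, so that is the treewidth.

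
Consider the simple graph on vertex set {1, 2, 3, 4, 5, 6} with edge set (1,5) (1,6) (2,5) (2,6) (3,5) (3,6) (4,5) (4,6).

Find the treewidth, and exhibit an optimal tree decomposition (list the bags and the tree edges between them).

Treewidth 2.
One such decomposition:
Bags: B1 = {4, 5, 6}  B2 = {3, 5, 6}  B3 = {2, 5, 6}  B4 = {1, 5, 6}
Tree: B1–B2, B2–B3, B3–B4

Every bag has size at most 3, so the width is 3 − 1 = 2 and tw(G) ≤ 2. The edges 4–6–3–5–4 form a cycle, so G is not a tree and its treewidth is at least 2. Hence tw(G) = 2 exactly.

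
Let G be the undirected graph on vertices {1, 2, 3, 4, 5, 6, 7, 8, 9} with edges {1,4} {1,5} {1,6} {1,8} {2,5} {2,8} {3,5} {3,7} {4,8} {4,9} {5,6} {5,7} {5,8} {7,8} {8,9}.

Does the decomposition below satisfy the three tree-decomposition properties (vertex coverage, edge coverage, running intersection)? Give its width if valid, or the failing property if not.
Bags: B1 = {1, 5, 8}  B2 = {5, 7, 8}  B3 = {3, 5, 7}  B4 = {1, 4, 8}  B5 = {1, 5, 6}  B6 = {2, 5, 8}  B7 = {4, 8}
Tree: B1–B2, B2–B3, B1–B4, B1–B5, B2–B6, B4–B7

No — vertex 9 appears in no bag.

A tree decomposition must satisfy three properties: every vertex lies in some bag; for every edge, both endpoints lie together in some bag; and for every vertex, the bags containing it form a connected subtree. Here vertex 9 appears in no bag, so the decomposition is invalid.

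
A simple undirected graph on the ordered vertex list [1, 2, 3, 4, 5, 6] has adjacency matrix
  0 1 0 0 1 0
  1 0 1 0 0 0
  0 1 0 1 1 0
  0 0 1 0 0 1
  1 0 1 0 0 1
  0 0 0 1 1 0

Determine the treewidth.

A width-2 tree decomposition is:
Bags: B1 = {3, 4, 6}  B2 = {3, 5, 6}  B3 = {2, 3, 5}  B4 = {1, 2, 5}
Tree: B1–B2, B2–B3, B3–B4
Each bag holds 3 vertices, so the decomposition has width 2, which upper-bounds the treewidth. The edges 4–6–5–3–4 form a cycle, so G is not a tree and its treewidth is at least 2. Hence tw(G) = 2 exactly.

2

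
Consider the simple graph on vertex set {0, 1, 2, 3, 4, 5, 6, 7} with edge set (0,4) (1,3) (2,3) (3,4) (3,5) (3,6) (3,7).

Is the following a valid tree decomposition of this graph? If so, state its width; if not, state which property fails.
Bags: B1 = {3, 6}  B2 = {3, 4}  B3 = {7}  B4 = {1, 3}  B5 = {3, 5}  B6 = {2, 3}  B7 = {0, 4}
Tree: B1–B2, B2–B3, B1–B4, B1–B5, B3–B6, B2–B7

No — edge (3,7) lies in no bag.

A tree decomposition must satisfy three properties: every vertex lies in some bag; for every edge, both endpoints lie together in some bag; and for every vertex, the bags containing it form a connected subtree. Here edge (3,7) lies in no bag, so the decomposition is invalid.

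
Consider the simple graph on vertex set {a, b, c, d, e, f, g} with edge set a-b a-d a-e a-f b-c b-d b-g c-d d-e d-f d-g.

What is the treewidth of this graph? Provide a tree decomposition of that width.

Treewidth 2.
Bags: B1 = {a, b, d}  B2 = {a, d, e}  B3 = {b, c, d}  B4 = {b, d, g}  B5 = {a, d, f}
Tree: B1–B2, B1–B3, B1–B4, B2–B5

The largest bag has 3 vertices, giving width 2; this decomposition certifies tw(G) ≤ 2. For the lower bound, the 3 vertices {a, d, e} are pairwise adjacent, and any tree decomposition puts a clique entirely inside one bag — forcing width ≥ 2. Hence tw(G) = 2 exactly.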